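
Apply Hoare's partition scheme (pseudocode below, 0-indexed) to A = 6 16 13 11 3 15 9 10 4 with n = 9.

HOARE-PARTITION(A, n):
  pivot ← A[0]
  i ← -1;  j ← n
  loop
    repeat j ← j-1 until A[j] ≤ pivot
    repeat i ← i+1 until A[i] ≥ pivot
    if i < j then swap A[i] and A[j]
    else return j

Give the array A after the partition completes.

4 3 13 11 16 15 9 10 6

pivot = A[0] = 6; i = -1, j = 9
j→8 (A[8]=4≤6), i→0 (A[0]=6≥6); i<j, swap → 4 16 13 11 3 15 9 10 6
j→4 (A[4]=3≤6), i→1 (A[1]=16≥6); i<j, swap → 4 3 13 11 16 15 9 10 6
j→1, i→2; i≥j, return j=1. A = 4 3 13 11 16 15 9 10 6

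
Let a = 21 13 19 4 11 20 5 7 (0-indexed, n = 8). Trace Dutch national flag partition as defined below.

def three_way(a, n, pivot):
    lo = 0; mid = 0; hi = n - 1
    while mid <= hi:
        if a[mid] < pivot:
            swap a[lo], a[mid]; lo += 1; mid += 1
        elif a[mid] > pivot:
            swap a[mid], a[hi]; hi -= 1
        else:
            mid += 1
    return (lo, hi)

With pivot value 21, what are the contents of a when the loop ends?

13 19 4 11 20 5 7 21

pivot = 21; lo=0, mid=0, hi=7
a[mid]=21=21: mid=1
a[mid]=13<21: swap a[0],a[1]; lo=1,mid=2 → 13 21 19 4 11 20 5 7
a[mid]=19<21: swap a[1],a[2]; lo=2,mid=3 → 13 19 21 4 11 20 5 7
a[mid]=4<21: swap a[2],a[3]; lo=3,mid=4 → 13 19 4 21 11 20 5 7
a[mid]=11<21: swap a[3],a[4]; lo=4,mid=5 → 13 19 4 11 21 20 5 7
a[mid]=20<21: swap a[4],a[5]; lo=5,mid=6 → 13 19 4 11 20 21 5 7
a[mid]=5<21: swap a[5],a[6]; lo=6,mid=7 → 13 19 4 11 20 5 21 7
a[mid]=7<21: swap a[6],a[7]; lo=7,mid=8 → 13 19 4 11 20 5 7 21
end: lo=7, hi=7; a = 13 19 4 11 20 5 7 21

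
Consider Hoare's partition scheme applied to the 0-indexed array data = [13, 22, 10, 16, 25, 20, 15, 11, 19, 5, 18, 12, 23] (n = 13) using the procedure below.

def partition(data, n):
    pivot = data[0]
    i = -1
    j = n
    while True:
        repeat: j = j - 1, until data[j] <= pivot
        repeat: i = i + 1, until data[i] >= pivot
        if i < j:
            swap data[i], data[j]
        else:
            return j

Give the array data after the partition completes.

[12, 5, 10, 11, 25, 20, 15, 16, 19, 22, 18, 13, 23]

pivot = data[0] = 13; i = -1, j = 13
j→11 (data[11]=12≤13), i→0 (data[0]=13≥13); i<j, swap → [12, 22, 10, 16, 25, 20, 15, 11, 19, 5, 18, 13, 23]
j→9 (data[9]=5≤13), i→1 (data[1]=22≥13); i<j, swap → [12, 5, 10, 16, 25, 20, 15, 11, 19, 22, 18, 13, 23]
j→7 (data[7]=11≤13), i→3 (data[3]=16≥13); i<j, swap → [12, 5, 10, 11, 25, 20, 15, 16, 19, 22, 18, 13, 23]
j→3, i→4; i≥j, return j=3. data = [12, 5, 10, 11, 25, 20, 15, 16, 19, 22, 18, 13, 23]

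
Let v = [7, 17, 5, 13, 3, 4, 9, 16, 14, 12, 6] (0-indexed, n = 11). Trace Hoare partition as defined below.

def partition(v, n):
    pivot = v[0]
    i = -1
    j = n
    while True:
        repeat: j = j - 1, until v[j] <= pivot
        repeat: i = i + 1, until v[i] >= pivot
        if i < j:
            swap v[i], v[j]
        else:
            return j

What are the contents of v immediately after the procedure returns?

pivot = v[0] = 7; i = -1, j = 11
j→10 (v[10]=6≤7), i→0 (v[0]=7≥7); i<j, swap → [6, 17, 5, 13, 3, 4, 9, 16, 14, 12, 7]
j→5 (v[5]=4≤7), i→1 (v[1]=17≥7); i<j, swap → [6, 4, 5, 13, 3, 17, 9, 16, 14, 12, 7]
j→4 (v[4]=3≤7), i→3 (v[3]=13≥7); i<j, swap → [6, 4, 5, 3, 13, 17, 9, 16, 14, 12, 7]
j→3, i→4; i≥j, return j=3. v = [6, 4, 5, 3, 13, 17, 9, 16, 14, 12, 7]

[6, 4, 5, 3, 13, 17, 9, 16, 14, 12, 7]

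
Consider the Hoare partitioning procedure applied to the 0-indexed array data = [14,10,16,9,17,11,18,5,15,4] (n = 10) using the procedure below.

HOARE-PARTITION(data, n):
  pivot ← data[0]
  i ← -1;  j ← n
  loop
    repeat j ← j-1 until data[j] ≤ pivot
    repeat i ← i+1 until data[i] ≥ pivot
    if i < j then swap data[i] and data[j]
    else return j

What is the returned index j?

pivot=14
j stops at 9 (4), i stops at 0 (14); swap ⇒ [4,10,16,9,17,11,18,5,15,14]
j stops at 7 (5), i stops at 2 (16); swap ⇒ [4,10,5,9,17,11,18,16,15,14]
j stops at 5 (11), i stops at 4 (17); swap ⇒ [4,10,5,9,11,17,18,16,15,14]
j stops at 4, i stops at 5; i≥j ⇒ return 4. data=[4,10,5,9,11,17,18,16,15,14]

4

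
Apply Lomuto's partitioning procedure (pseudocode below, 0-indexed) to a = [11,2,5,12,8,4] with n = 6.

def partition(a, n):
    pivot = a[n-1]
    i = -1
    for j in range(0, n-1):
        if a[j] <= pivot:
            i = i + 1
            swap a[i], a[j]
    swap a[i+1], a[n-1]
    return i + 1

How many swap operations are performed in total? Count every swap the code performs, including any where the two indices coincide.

pivot = a[5] = 4; i = -1
j=0: a[0]=11 > 4 → no swap
j=1: a[1]=2 ≤ 4 → i=0, swap a[0],a[1] → [2,11,5,12,8,4]
j=2: a[2]=5 > 4 → no swap
j=3: a[3]=12 > 4 → no swap
j=4: a[4]=8 > 4 → no swap
final swap a[1],a[5] → [2,4,5,12,8,11]; return 1

2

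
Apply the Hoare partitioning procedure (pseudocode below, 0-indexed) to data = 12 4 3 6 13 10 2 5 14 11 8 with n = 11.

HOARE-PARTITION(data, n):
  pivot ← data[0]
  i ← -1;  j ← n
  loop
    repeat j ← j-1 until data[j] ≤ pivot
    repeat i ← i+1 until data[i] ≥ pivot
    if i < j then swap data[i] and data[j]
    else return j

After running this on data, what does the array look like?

pivot=12
j stops at 10 (8), i stops at 0 (12); swap ⇒ 8 4 3 6 13 10 2 5 14 11 12
j stops at 9 (11), i stops at 4 (13); swap ⇒ 8 4 3 6 11 10 2 5 14 13 12
j stops at 7, i stops at 8; i≥j ⇒ return 7. data=8 4 3 6 11 10 2 5 14 13 12

8 4 3 6 11 10 2 5 14 13 12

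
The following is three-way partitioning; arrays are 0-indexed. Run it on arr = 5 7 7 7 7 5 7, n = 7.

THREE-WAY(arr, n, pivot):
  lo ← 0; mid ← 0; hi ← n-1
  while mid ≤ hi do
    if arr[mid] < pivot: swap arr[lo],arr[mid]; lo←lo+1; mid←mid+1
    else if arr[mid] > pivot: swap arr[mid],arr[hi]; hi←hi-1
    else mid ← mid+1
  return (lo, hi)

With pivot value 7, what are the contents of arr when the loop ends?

pivot = 7; lo=0, mid=0, hi=6
arr[mid]=5<7: swap arr[0],arr[0]; lo=1,mid=1 → 5 7 7 7 7 5 7
arr[mid]=7=7: mid=2
arr[mid]=7=7: mid=3
arr[mid]=7=7: mid=4
arr[mid]=7=7: mid=5
arr[mid]=5<7: swap arr[1],arr[5]; lo=2,mid=6 → 5 5 7 7 7 7 7
arr[mid]=7=7: mid=7
end: lo=2, hi=6; arr = 5 5 7 7 7 7 7

5 5 7 7 7 7 7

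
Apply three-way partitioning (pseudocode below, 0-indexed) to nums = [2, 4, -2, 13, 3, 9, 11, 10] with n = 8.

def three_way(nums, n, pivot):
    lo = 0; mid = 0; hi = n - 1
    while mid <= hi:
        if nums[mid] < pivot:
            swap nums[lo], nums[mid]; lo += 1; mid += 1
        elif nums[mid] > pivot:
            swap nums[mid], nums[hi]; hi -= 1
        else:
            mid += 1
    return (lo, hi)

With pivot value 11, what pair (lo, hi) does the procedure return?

lo=0 mid=0 hi=7
2<11: swap(0,0), lo=1 mid=1 ⇒ [2, 4, -2, 13, 3, 9, 11, 10]
4<11: swap(1,1), lo=2 mid=2 ⇒ [2, 4, -2, 13, 3, 9, 11, 10]
-2<11: swap(2,2), lo=3 mid=3 ⇒ [2, 4, -2, 13, 3, 9, 11, 10]
13>11: swap(3,7), hi=6 ⇒ [2, 4, -2, 10, 3, 9, 11, 13]
10<11: swap(3,3), lo=4 mid=4 ⇒ [2, 4, -2, 10, 3, 9, 11, 13]
3<11: swap(4,4), lo=5 mid=5 ⇒ [2, 4, -2, 10, 3, 9, 11, 13]
9<11: swap(5,5), lo=6 mid=6 ⇒ [2, 4, -2, 10, 3, 9, 11, 13]
11=11: mid=7
done. lo=6 hi=6; nums=[2, 4, -2, 10, 3, 9, 11, 13]

(6, 6)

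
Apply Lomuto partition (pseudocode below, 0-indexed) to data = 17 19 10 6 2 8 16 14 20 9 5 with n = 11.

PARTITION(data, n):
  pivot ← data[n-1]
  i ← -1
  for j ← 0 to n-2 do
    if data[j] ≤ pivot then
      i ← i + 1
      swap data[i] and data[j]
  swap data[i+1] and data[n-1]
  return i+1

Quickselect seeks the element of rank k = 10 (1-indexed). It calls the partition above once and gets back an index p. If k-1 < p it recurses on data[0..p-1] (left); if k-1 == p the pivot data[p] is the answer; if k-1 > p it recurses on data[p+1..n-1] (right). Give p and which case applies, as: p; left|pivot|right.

1; right

pivot = data[10] = 5; i = -1
j=0: data[0]=17 > 5 → no swap
j=1: data[1]=19 > 5 → no swap
j=2: data[2]=10 > 5 → no swap
j=3: data[3]=6 > 5 → no swap
j=4: data[4]=2 ≤ 5 → i=0, swap data[0],data[4] → 2 19 10 6 17 8 16 14 20 9 5
j=5: data[5]=8 > 5 → no swap
j=6: data[6]=16 > 5 → no swap
j=7: data[7]=14 > 5 → no swap
j=8: data[8]=20 > 5 → no swap
j=9: data[9]=9 > 5 → no swap
final swap data[1],data[10] → 2 5 10 6 17 8 16 14 20 9 19; return 1
p = 1; k-1 = 9 > 1 ⇒ right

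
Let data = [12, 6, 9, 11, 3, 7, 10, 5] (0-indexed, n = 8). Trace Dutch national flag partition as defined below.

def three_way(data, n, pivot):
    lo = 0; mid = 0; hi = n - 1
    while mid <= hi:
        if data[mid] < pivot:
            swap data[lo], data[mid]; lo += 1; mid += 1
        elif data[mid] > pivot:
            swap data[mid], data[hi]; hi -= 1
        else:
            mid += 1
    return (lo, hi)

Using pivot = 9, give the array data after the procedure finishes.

[5, 6, 7, 3, 9, 10, 11, 12]

lo=0 mid=0 hi=7
12>9: swap(0,7), hi=6 ⇒ [5, 6, 9, 11, 3, 7, 10, 12]
5<9: swap(0,0), lo=1 mid=1 ⇒ [5, 6, 9, 11, 3, 7, 10, 12]
6<9: swap(1,1), lo=2 mid=2 ⇒ [5, 6, 9, 11, 3, 7, 10, 12]
9=9: mid=3
11>9: swap(3,6), hi=5 ⇒ [5, 6, 9, 10, 3, 7, 11, 12]
10>9: swap(3,5), hi=4 ⇒ [5, 6, 9, 7, 3, 10, 11, 12]
7<9: swap(2,3), lo=3 mid=4 ⇒ [5, 6, 7, 9, 3, 10, 11, 12]
3<9: swap(3,4), lo=4 mid=5 ⇒ [5, 6, 7, 3, 9, 10, 11, 12]
done. lo=4 hi=4; data=[5, 6, 7, 3, 9, 10, 11, 12]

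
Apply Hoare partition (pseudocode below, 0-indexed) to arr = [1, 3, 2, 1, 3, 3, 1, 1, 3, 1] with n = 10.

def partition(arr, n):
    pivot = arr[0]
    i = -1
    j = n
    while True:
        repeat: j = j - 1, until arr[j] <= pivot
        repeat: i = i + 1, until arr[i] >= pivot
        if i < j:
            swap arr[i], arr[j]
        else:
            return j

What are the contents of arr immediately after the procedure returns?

[1, 1, 1, 1, 3, 3, 2, 3, 3, 1]

pivot = arr[0] = 1; i = -1, j = 10
j→9 (arr[9]=1≤1), i→0 (arr[0]=1≥1); i<j, swap → [1, 3, 2, 1, 3, 3, 1, 1, 3, 1]
j→7 (arr[7]=1≤1), i→1 (arr[1]=3≥1); i<j, swap → [1, 1, 2, 1, 3, 3, 1, 3, 3, 1]
j→6 (arr[6]=1≤1), i→2 (arr[2]=2≥1); i<j, swap → [1, 1, 1, 1, 3, 3, 2, 3, 3, 1]
j→3, i→3; i≥j, return j=3. arr = [1, 1, 1, 1, 3, 3, 2, 3, 3, 1]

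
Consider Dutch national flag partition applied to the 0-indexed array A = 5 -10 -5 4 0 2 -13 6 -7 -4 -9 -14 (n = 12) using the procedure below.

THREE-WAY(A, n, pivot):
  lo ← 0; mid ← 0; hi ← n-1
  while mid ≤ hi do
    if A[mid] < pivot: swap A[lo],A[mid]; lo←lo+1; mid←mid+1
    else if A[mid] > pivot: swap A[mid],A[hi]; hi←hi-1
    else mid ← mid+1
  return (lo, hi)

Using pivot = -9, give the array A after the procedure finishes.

pivot = -9; lo=0, mid=0, hi=11
A[mid]=5>-9: swap A[0],A[11]; hi=10 → -14 -10 -5 4 0 2 -13 6 -7 -4 -9 5
A[mid]=-14<-9: swap A[0],A[0]; lo=1,mid=1 → -14 -10 -5 4 0 2 -13 6 -7 -4 -9 5
A[mid]=-10<-9: swap A[1],A[1]; lo=2,mid=2 → -14 -10 -5 4 0 2 -13 6 -7 -4 -9 5
A[mid]=-5>-9: swap A[2],A[10]; hi=9 → -14 -10 -9 4 0 2 -13 6 -7 -4 -5 5
A[mid]=-9=-9: mid=3
A[mid]=4>-9: swap A[3],A[9]; hi=8 → -14 -10 -9 -4 0 2 -13 6 -7 4 -5 5
A[mid]=-4>-9: swap A[3],A[8]; hi=7 → -14 -10 -9 -7 0 2 -13 6 -4 4 -5 5
A[mid]=-7>-9: swap A[3],A[7]; hi=6 → -14 -10 -9 6 0 2 -13 -7 -4 4 -5 5
A[mid]=6>-9: swap A[3],A[6]; hi=5 → -14 -10 -9 -13 0 2 6 -7 -4 4 -5 5
A[mid]=-13<-9: swap A[2],A[3]; lo=3,mid=4 → -14 -10 -13 -9 0 2 6 -7 -4 4 -5 5
A[mid]=0>-9: swap A[4],A[5]; hi=4 → -14 -10 -13 -9 2 0 6 -7 -4 4 -5 5
A[mid]=2>-9: swap A[4],A[4]; hi=3 → -14 -10 -13 -9 2 0 6 -7 -4 4 -5 5
end: lo=3, hi=3; A = -14 -10 -13 -9 2 0 6 -7 -4 4 -5 5

-14 -10 -13 -9 2 0 6 -7 -4 4 -5 5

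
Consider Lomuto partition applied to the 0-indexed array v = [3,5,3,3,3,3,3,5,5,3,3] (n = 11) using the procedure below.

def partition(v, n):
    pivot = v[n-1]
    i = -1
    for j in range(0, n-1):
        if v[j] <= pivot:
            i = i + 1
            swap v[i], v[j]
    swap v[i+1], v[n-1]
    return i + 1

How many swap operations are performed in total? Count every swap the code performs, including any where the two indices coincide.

pivot = v[10] = 3; i = -1
j=0: v[0]=3 ≤ 3 → i=0, swap v[0],v[0] (no change) → [3,5,3,3,3,3,3,5,5,3,3]
j=1: v[1]=5 > 3 → no swap
j=2: v[2]=3 ≤ 3 → i=1, swap v[1],v[2] → [3,3,5,3,3,3,3,5,5,3,3]
j=3: v[3]=3 ≤ 3 → i=2, swap v[2],v[3] → [3,3,3,5,3,3,3,5,5,3,3]
j=4: v[4]=3 ≤ 3 → i=3, swap v[3],v[4] → [3,3,3,3,5,3,3,5,5,3,3]
j=5: v[5]=3 ≤ 3 → i=4, swap v[4],v[5] → [3,3,3,3,3,5,3,5,5,3,3]
j=6: v[6]=3 ≤ 3 → i=5, swap v[5],v[6] → [3,3,3,3,3,3,5,5,5,3,3]
j=7: v[7]=5 > 3 → no swap
j=8: v[8]=5 > 3 → no swap
j=9: v[9]=3 ≤ 3 → i=6, swap v[6],v[9] → [3,3,3,3,3,3,3,5,5,5,3]
final swap v[7],v[10] → [3,3,3,3,3,3,3,3,5,5,5]; return 7

8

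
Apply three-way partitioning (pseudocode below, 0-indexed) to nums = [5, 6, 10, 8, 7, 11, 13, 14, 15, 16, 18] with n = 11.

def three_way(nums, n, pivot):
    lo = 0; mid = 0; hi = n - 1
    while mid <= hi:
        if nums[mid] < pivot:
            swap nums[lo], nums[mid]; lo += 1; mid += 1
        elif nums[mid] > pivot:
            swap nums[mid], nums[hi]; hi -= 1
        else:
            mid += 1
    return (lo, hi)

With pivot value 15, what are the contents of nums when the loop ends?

lo=0 mid=0 hi=10
5<15: swap(0,0), lo=1 mid=1 ⇒ [5, 6, 10, 8, 7, 11, 13, 14, 15, 16, 18]
6<15: swap(1,1), lo=2 mid=2 ⇒ [5, 6, 10, 8, 7, 11, 13, 14, 15, 16, 18]
10<15: swap(2,2), lo=3 mid=3 ⇒ [5, 6, 10, 8, 7, 11, 13, 14, 15, 16, 18]
8<15: swap(3,3), lo=4 mid=4 ⇒ [5, 6, 10, 8, 7, 11, 13, 14, 15, 16, 18]
7<15: swap(4,4), lo=5 mid=5 ⇒ [5, 6, 10, 8, 7, 11, 13, 14, 15, 16, 18]
11<15: swap(5,5), lo=6 mid=6 ⇒ [5, 6, 10, 8, 7, 11, 13, 14, 15, 16, 18]
13<15: swap(6,6), lo=7 mid=7 ⇒ [5, 6, 10, 8, 7, 11, 13, 14, 15, 16, 18]
14<15: swap(7,7), lo=8 mid=8 ⇒ [5, 6, 10, 8, 7, 11, 13, 14, 15, 16, 18]
15=15: mid=9
16>15: swap(9,10), hi=9 ⇒ [5, 6, 10, 8, 7, 11, 13, 14, 15, 18, 16]
18>15: swap(9,9), hi=8 ⇒ [5, 6, 10, 8, 7, 11, 13, 14, 15, 18, 16]
done. lo=8 hi=8; nums=[5, 6, 10, 8, 7, 11, 13, 14, 15, 18, 16]

[5, 6, 10, 8, 7, 11, 13, 14, 15, 18, 16]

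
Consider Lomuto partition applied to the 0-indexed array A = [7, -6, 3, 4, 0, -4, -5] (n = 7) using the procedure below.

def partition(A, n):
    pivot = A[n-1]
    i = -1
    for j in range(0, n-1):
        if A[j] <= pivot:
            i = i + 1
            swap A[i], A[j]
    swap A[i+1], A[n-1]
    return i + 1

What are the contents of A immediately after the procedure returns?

pivot=-5, i=-1
j=0: 7>-5, skip
j=1: -6≤-5, i=0, swap(0,1) ⇒ [-6, 7, 3, 4, 0, -4, -5]
j=2: 3>-5, skip
j=3: 4>-5, skip
j=4: 0>-5, skip
j=5: -4>-5, skip
swap(1,6) ⇒ [-6, -5, 3, 4, 0, -4, 7]; return 1

[-6, -5, 3, 4, 0, -4, 7]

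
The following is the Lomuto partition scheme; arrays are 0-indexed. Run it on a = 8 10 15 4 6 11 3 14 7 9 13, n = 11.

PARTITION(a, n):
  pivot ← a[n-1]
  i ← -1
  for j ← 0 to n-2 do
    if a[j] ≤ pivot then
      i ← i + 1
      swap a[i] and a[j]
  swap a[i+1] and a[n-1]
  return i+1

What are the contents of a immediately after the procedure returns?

8 10 4 6 11 3 7 9 13 14 15

pivot = a[10] = 13; i = -1
j=0: a[0]=8 ≤ 13 → i=0, swap a[0],a[0] (no change) → 8 10 15 4 6 11 3 14 7 9 13
j=1: a[1]=10 ≤ 13 → i=1, swap a[1],a[1] (no change) → 8 10 15 4 6 11 3 14 7 9 13
j=2: a[2]=15 > 13 → no swap
j=3: a[3]=4 ≤ 13 → i=2, swap a[2],a[3] → 8 10 4 15 6 11 3 14 7 9 13
j=4: a[4]=6 ≤ 13 → i=3, swap a[3],a[4] → 8 10 4 6 15 11 3 14 7 9 13
j=5: a[5]=11 ≤ 13 → i=4, swap a[4],a[5] → 8 10 4 6 11 15 3 14 7 9 13
j=6: a[6]=3 ≤ 13 → i=5, swap a[5],a[6] → 8 10 4 6 11 3 15 14 7 9 13
j=7: a[7]=14 > 13 → no swap
j=8: a[8]=7 ≤ 13 → i=6, swap a[6],a[8] → 8 10 4 6 11 3 7 14 15 9 13
j=9: a[9]=9 ≤ 13 → i=7, swap a[7],a[9] → 8 10 4 6 11 3 7 9 15 14 13
final swap a[8],a[10] → 8 10 4 6 11 3 7 9 13 14 15; return 8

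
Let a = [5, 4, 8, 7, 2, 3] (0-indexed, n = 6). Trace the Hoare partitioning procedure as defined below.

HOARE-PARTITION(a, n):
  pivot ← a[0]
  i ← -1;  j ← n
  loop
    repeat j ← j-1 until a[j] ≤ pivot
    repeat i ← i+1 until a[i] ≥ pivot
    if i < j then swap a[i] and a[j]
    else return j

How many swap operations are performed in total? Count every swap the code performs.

2

pivot = a[0] = 5; i = -1, j = 6
j→5 (a[5]=3≤5), i→0 (a[0]=5≥5); i<j, swap → [3, 4, 8, 7, 2, 5]
j→4 (a[4]=2≤5), i→2 (a[2]=8≥5); i<j, swap → [3, 4, 2, 7, 8, 5]
j→2, i→3; i≥j, return j=2. a = [3, 4, 2, 7, 8, 5]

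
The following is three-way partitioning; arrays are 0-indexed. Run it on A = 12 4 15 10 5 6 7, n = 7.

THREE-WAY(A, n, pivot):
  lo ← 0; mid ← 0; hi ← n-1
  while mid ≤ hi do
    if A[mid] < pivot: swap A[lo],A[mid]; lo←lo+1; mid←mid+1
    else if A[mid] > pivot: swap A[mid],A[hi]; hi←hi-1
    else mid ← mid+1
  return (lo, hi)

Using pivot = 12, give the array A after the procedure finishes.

lo=0 mid=0 hi=6
12=12: mid=1
4<12: swap(0,1), lo=1 mid=2 ⇒ 4 12 15 10 5 6 7
15>12: swap(2,6), hi=5 ⇒ 4 12 7 10 5 6 15
7<12: swap(1,2), lo=2 mid=3 ⇒ 4 7 12 10 5 6 15
10<12: swap(2,3), lo=3 mid=4 ⇒ 4 7 10 12 5 6 15
5<12: swap(3,4), lo=4 mid=5 ⇒ 4 7 10 5 12 6 15
6<12: swap(4,5), lo=5 mid=6 ⇒ 4 7 10 5 6 12 15
done. lo=5 hi=5; A=4 7 10 5 6 12 15

4 7 10 5 6 12 15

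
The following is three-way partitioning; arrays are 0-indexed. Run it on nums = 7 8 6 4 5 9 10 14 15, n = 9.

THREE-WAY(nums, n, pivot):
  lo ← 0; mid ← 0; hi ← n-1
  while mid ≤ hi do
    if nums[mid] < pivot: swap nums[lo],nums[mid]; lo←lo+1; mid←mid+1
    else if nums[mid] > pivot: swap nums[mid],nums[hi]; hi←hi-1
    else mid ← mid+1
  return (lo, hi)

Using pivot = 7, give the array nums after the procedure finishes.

pivot = 7; lo=0, mid=0, hi=8
nums[mid]=7=7: mid=1
nums[mid]=8>7: swap nums[1],nums[8]; hi=7 → 7 15 6 4 5 9 10 14 8
nums[mid]=15>7: swap nums[1],nums[7]; hi=6 → 7 14 6 4 5 9 10 15 8
nums[mid]=14>7: swap nums[1],nums[6]; hi=5 → 7 10 6 4 5 9 14 15 8
nums[mid]=10>7: swap nums[1],nums[5]; hi=4 → 7 9 6 4 5 10 14 15 8
nums[mid]=9>7: swap nums[1],nums[4]; hi=3 → 7 5 6 4 9 10 14 15 8
nums[mid]=5<7: swap nums[0],nums[1]; lo=1,mid=2 → 5 7 6 4 9 10 14 15 8
nums[mid]=6<7: swap nums[1],nums[2]; lo=2,mid=3 → 5 6 7 4 9 10 14 15 8
nums[mid]=4<7: swap nums[2],nums[3]; lo=3,mid=4 → 5 6 4 7 9 10 14 15 8
end: lo=3, hi=3; nums = 5 6 4 7 9 10 14 15 8

5 6 4 7 9 10 14 15 8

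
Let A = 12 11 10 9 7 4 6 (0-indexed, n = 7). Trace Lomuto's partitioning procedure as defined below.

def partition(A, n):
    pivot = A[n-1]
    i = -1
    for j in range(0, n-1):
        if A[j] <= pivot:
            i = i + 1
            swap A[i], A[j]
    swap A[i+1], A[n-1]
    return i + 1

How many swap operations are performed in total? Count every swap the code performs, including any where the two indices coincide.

2

pivot = A[6] = 6; i = -1
j=0: A[0]=12 > 6 → no swap
j=1: A[1]=11 > 6 → no swap
j=2: A[2]=10 > 6 → no swap
j=3: A[3]=9 > 6 → no swap
j=4: A[4]=7 > 6 → no swap
j=5: A[5]=4 ≤ 6 → i=0, swap A[0],A[5] → 4 11 10 9 7 12 6
final swap A[1],A[6] → 4 6 10 9 7 12 11; return 1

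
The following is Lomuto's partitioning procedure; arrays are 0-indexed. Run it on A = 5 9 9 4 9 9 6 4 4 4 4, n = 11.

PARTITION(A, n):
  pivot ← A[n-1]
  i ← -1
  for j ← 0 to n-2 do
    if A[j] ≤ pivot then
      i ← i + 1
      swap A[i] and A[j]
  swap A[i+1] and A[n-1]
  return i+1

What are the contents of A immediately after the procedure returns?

pivot=4, i=-1
j=0: 5>4, skip
j=1: 9>4, skip
j=2: 9>4, skip
j=3: 4≤4, i=0, swap(0,3) ⇒ 4 9 9 5 9 9 6 4 4 4 4
j=4: 9>4, skip
j=5: 9>4, skip
j=6: 6>4, skip
j=7: 4≤4, i=1, swap(1,7) ⇒ 4 4 9 5 9 9 6 9 4 4 4
j=8: 4≤4, i=2, swap(2,8) ⇒ 4 4 4 5 9 9 6 9 9 4 4
j=9: 4≤4, i=3, swap(3,9) ⇒ 4 4 4 4 9 9 6 9 9 5 4
swap(4,10) ⇒ 4 4 4 4 4 9 6 9 9 5 9; return 4

4 4 4 4 4 9 6 9 9 5 9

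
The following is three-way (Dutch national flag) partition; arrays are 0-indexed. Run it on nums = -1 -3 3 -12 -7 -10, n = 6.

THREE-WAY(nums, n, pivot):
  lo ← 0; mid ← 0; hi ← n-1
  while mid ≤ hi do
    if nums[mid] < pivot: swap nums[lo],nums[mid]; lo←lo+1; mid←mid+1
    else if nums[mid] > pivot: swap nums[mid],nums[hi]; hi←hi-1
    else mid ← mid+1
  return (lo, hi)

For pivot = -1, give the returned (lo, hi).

(4, 4)

pivot = -1; lo=0, mid=0, hi=5
nums[mid]=-1=-1: mid=1
nums[mid]=-3<-1: swap nums[0],nums[1]; lo=1,mid=2 → -3 -1 3 -12 -7 -10
nums[mid]=3>-1: swap nums[2],nums[5]; hi=4 → -3 -1 -10 -12 -7 3
nums[mid]=-10<-1: swap nums[1],nums[2]; lo=2,mid=3 → -3 -10 -1 -12 -7 3
nums[mid]=-12<-1: swap nums[2],nums[3]; lo=3,mid=4 → -3 -10 -12 -1 -7 3
nums[mid]=-7<-1: swap nums[3],nums[4]; lo=4,mid=5 → -3 -10 -12 -7 -1 3
end: lo=4, hi=4; nums = -3 -10 -12 -7 -1 3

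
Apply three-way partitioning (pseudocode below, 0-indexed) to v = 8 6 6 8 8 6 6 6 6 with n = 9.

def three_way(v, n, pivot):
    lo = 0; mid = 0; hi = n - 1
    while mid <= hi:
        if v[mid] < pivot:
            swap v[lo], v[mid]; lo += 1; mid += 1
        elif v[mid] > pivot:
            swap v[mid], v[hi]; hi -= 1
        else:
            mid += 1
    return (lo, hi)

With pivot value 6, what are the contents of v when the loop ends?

lo=0 mid=0 hi=8
8>6: swap(0,8), hi=7 ⇒ 6 6 6 8 8 6 6 6 8
6=6: mid=1
6=6: mid=2
6=6: mid=3
8>6: swap(3,7), hi=6 ⇒ 6 6 6 6 8 6 6 8 8
6=6: mid=4
8>6: swap(4,6), hi=5 ⇒ 6 6 6 6 6 6 8 8 8
6=6: mid=5
6=6: mid=6
done. lo=0 hi=5; v=6 6 6 6 6 6 8 8 8

6 6 6 6 6 6 8 8 8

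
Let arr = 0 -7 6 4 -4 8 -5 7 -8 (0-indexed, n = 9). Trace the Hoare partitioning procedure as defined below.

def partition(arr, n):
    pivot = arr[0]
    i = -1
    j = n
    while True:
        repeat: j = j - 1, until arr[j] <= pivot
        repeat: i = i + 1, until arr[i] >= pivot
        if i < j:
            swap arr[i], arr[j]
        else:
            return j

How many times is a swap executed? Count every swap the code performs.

pivot=0
j stops at 8 (-8), i stops at 0 (0); swap ⇒ -8 -7 6 4 -4 8 -5 7 0
j stops at 6 (-5), i stops at 2 (6); swap ⇒ -8 -7 -5 4 -4 8 6 7 0
j stops at 4 (-4), i stops at 3 (4); swap ⇒ -8 -7 -5 -4 4 8 6 7 0
j stops at 3, i stops at 4; i≥j ⇒ return 3. arr=-8 -7 -5 -4 4 8 6 7 0

3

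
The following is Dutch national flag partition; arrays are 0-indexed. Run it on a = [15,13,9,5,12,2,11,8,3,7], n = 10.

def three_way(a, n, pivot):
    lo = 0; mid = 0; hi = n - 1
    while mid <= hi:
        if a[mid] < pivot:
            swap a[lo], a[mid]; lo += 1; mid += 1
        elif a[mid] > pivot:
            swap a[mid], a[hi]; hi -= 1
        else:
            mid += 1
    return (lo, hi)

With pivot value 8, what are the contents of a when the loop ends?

lo=0 mid=0 hi=9
15>8: swap(0,9), hi=8 ⇒ [7,13,9,5,12,2,11,8,3,15]
7<8: swap(0,0), lo=1 mid=1 ⇒ [7,13,9,5,12,2,11,8,3,15]
13>8: swap(1,8), hi=7 ⇒ [7,3,9,5,12,2,11,8,13,15]
3<8: swap(1,1), lo=2 mid=2 ⇒ [7,3,9,5,12,2,11,8,13,15]
9>8: swap(2,7), hi=6 ⇒ [7,3,8,5,12,2,11,9,13,15]
8=8: mid=3
5<8: swap(2,3), lo=3 mid=4 ⇒ [7,3,5,8,12,2,11,9,13,15]
12>8: swap(4,6), hi=5 ⇒ [7,3,5,8,11,2,12,9,13,15]
11>8: swap(4,5), hi=4 ⇒ [7,3,5,8,2,11,12,9,13,15]
2<8: swap(3,4), lo=4 mid=5 ⇒ [7,3,5,2,8,11,12,9,13,15]
done. lo=4 hi=4; a=[7,3,5,2,8,11,12,9,13,15]

[7,3,5,2,8,11,12,9,13,15]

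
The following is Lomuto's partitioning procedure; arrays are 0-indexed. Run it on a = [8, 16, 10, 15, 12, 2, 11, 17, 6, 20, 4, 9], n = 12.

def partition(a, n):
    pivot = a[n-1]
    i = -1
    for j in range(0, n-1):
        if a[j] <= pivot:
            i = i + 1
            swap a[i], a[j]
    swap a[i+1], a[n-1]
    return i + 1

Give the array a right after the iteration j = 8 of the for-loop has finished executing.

[8, 2, 6, 15, 12, 16, 11, 17, 10, 20, 4, 9]

pivot = a[11] = 9; i = -1
j=0: a[0]=8 ≤ 9 → i=0, swap a[0],a[0] (no change) → [8, 16, 10, 15, 12, 2, 11, 17, 6, 20, 4, 9]
j=1: a[1]=16 > 9 → no swap
j=2: a[2]=10 > 9 → no swap
j=3: a[3]=15 > 9 → no swap
j=4: a[4]=12 > 9 → no swap
j=5: a[5]=2 ≤ 9 → i=1, swap a[1],a[5] → [8, 2, 10, 15, 12, 16, 11, 17, 6, 20, 4, 9]
j=6: a[6]=11 > 9 → no swap
j=7: a[7]=17 > 9 → no swap
j=8: a[8]=6 ≤ 9 → i=2, swap a[2],a[8] → [8, 2, 6, 15, 12, 16, 11, 17, 10, 20, 4, 9]
(after j=8) a = [8, 2, 6, 15, 12, 16, 11, 17, 10, 20, 4, 9]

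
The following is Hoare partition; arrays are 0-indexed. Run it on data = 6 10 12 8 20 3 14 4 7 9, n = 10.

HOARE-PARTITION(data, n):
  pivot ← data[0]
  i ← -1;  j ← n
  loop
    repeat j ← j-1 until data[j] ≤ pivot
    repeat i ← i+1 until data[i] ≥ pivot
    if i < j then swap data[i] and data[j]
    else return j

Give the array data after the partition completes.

pivot=6
j stops at 7 (4), i stops at 0 (6); swap ⇒ 4 10 12 8 20 3 14 6 7 9
j stops at 5 (3), i stops at 1 (10); swap ⇒ 4 3 12 8 20 10 14 6 7 9
j stops at 1, i stops at 2; i≥j ⇒ return 1. data=4 3 12 8 20 10 14 6 7 9

4 3 12 8 20 10 14 6 7 9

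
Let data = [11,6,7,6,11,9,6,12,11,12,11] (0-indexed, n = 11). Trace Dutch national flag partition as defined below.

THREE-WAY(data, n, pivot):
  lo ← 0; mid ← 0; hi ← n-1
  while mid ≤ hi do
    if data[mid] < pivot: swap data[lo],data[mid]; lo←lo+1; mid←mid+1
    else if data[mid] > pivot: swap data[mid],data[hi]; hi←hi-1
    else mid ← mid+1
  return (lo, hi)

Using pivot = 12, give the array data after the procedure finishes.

[11,6,7,6,11,9,6,11,11,12,12]

lo=0 mid=0 hi=10
11<12: swap(0,0), lo=1 mid=1 ⇒ [11,6,7,6,11,9,6,12,11,12,11]
6<12: swap(1,1), lo=2 mid=2 ⇒ [11,6,7,6,11,9,6,12,11,12,11]
7<12: swap(2,2), lo=3 mid=3 ⇒ [11,6,7,6,11,9,6,12,11,12,11]
6<12: swap(3,3), lo=4 mid=4 ⇒ [11,6,7,6,11,9,6,12,11,12,11]
11<12: swap(4,4), lo=5 mid=5 ⇒ [11,6,7,6,11,9,6,12,11,12,11]
9<12: swap(5,5), lo=6 mid=6 ⇒ [11,6,7,6,11,9,6,12,11,12,11]
6<12: swap(6,6), lo=7 mid=7 ⇒ [11,6,7,6,11,9,6,12,11,12,11]
12=12: mid=8
11<12: swap(7,8), lo=8 mid=9 ⇒ [11,6,7,6,11,9,6,11,12,12,11]
12=12: mid=10
11<12: swap(8,10), lo=9 mid=11 ⇒ [11,6,7,6,11,9,6,11,11,12,12]
done. lo=9 hi=10; data=[11,6,7,6,11,9,6,11,11,12,12]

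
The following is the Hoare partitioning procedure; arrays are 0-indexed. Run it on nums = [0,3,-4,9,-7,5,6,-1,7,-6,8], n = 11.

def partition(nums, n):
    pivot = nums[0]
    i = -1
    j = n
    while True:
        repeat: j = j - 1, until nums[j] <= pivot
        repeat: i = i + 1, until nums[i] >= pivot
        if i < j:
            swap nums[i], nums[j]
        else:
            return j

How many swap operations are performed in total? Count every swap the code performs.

3

pivot = nums[0] = 0; i = -1, j = 11
j→9 (nums[9]=-6≤0), i→0 (nums[0]=0≥0); i<j, swap → [-6,3,-4,9,-7,5,6,-1,7,0,8]
j→7 (nums[7]=-1≤0), i→1 (nums[1]=3≥0); i<j, swap → [-6,-1,-4,9,-7,5,6,3,7,0,8]
j→4 (nums[4]=-7≤0), i→3 (nums[3]=9≥0); i<j, swap → [-6,-1,-4,-7,9,5,6,3,7,0,8]
j→3, i→4; i≥j, return j=3. nums = [-6,-1,-4,-7,9,5,6,3,7,0,8]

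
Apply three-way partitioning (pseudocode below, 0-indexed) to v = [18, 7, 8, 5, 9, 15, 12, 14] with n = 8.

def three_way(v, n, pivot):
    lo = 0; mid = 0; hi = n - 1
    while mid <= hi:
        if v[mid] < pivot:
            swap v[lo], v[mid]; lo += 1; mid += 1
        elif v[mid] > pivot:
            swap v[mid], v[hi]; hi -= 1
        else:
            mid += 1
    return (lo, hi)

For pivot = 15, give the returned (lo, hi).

pivot = 15; lo=0, mid=0, hi=7
v[mid]=18>15: swap v[0],v[7]; hi=6 → [14, 7, 8, 5, 9, 15, 12, 18]
v[mid]=14<15: swap v[0],v[0]; lo=1,mid=1 → [14, 7, 8, 5, 9, 15, 12, 18]
v[mid]=7<15: swap v[1],v[1]; lo=2,mid=2 → [14, 7, 8, 5, 9, 15, 12, 18]
v[mid]=8<15: swap v[2],v[2]; lo=3,mid=3 → [14, 7, 8, 5, 9, 15, 12, 18]
v[mid]=5<15: swap v[3],v[3]; lo=4,mid=4 → [14, 7, 8, 5, 9, 15, 12, 18]
v[mid]=9<15: swap v[4],v[4]; lo=5,mid=5 → [14, 7, 8, 5, 9, 15, 12, 18]
v[mid]=15=15: mid=6
v[mid]=12<15: swap v[5],v[6]; lo=6,mid=7 → [14, 7, 8, 5, 9, 12, 15, 18]
end: lo=6, hi=6; v = [14, 7, 8, 5, 9, 12, 15, 18]

(6, 6)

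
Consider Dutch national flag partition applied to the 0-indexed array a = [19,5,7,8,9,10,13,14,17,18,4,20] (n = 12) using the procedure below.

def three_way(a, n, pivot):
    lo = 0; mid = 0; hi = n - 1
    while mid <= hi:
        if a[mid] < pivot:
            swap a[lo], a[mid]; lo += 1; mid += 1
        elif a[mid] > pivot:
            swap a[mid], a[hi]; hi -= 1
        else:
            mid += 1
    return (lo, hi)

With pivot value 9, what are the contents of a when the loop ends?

pivot = 9; lo=0, mid=0, hi=11
a[mid]=19>9: swap a[0],a[11]; hi=10 → [20,5,7,8,9,10,13,14,17,18,4,19]
a[mid]=20>9: swap a[0],a[10]; hi=9 → [4,5,7,8,9,10,13,14,17,18,20,19]
a[mid]=4<9: swap a[0],a[0]; lo=1,mid=1 → [4,5,7,8,9,10,13,14,17,18,20,19]
a[mid]=5<9: swap a[1],a[1]; lo=2,mid=2 → [4,5,7,8,9,10,13,14,17,18,20,19]
a[mid]=7<9: swap a[2],a[2]; lo=3,mid=3 → [4,5,7,8,9,10,13,14,17,18,20,19]
a[mid]=8<9: swap a[3],a[3]; lo=4,mid=4 → [4,5,7,8,9,10,13,14,17,18,20,19]
a[mid]=9=9: mid=5
a[mid]=10>9: swap a[5],a[9]; hi=8 → [4,5,7,8,9,18,13,14,17,10,20,19]
a[mid]=18>9: swap a[5],a[8]; hi=7 → [4,5,7,8,9,17,13,14,18,10,20,19]
a[mid]=17>9: swap a[5],a[7]; hi=6 → [4,5,7,8,9,14,13,17,18,10,20,19]
a[mid]=14>9: swap a[5],a[6]; hi=5 → [4,5,7,8,9,13,14,17,18,10,20,19]
a[mid]=13>9: swap a[5],a[5]; hi=4 → [4,5,7,8,9,13,14,17,18,10,20,19]
end: lo=4, hi=4; a = [4,5,7,8,9,13,14,17,18,10,20,19]

[4,5,7,8,9,13,14,17,18,10,20,19]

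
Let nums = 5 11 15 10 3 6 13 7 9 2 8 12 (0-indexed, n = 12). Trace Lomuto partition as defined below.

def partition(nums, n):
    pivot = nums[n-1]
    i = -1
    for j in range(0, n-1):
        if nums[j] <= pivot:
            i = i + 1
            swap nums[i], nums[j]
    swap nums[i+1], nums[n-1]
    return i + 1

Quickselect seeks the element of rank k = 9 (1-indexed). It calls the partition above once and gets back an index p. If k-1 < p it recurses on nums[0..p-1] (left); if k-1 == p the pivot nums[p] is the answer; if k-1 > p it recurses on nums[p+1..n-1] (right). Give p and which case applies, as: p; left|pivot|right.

pivot = nums[11] = 12; i = -1
j=0: nums[0]=5 ≤ 12 → i=0, swap nums[0],nums[0] (no change) → 5 11 15 10 3 6 13 7 9 2 8 12
j=1: nums[1]=11 ≤ 12 → i=1, swap nums[1],nums[1] (no change) → 5 11 15 10 3 6 13 7 9 2 8 12
j=2: nums[2]=15 > 12 → no swap
j=3: nums[3]=10 ≤ 12 → i=2, swap nums[2],nums[3] → 5 11 10 15 3 6 13 7 9 2 8 12
j=4: nums[4]=3 ≤ 12 → i=3, swap nums[3],nums[4] → 5 11 10 3 15 6 13 7 9 2 8 12
j=5: nums[5]=6 ≤ 12 → i=4, swap nums[4],nums[5] → 5 11 10 3 6 15 13 7 9 2 8 12
j=6: nums[6]=13 > 12 → no swap
j=7: nums[7]=7 ≤ 12 → i=5, swap nums[5],nums[7] → 5 11 10 3 6 7 13 15 9 2 8 12
j=8: nums[8]=9 ≤ 12 → i=6, swap nums[6],nums[8] → 5 11 10 3 6 7 9 15 13 2 8 12
j=9: nums[9]=2 ≤ 12 → i=7, swap nums[7],nums[9] → 5 11 10 3 6 7 9 2 13 15 8 12
j=10: nums[10]=8 ≤ 12 → i=8, swap nums[8],nums[10] → 5 11 10 3 6 7 9 2 8 15 13 12
final swap nums[9],nums[11] → 5 11 10 3 6 7 9 2 8 12 13 15; return 9
p = 9; k-1 = 8 < 9 ⇒ left

9; left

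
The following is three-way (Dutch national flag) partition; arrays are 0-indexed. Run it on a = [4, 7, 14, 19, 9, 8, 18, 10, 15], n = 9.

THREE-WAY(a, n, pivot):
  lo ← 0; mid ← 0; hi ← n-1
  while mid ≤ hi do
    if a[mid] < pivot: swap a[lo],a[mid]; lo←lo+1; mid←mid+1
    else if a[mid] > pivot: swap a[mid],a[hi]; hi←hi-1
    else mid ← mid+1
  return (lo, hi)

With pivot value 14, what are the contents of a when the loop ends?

[4, 7, 10, 9, 8, 14, 18, 15, 19]

lo=0 mid=0 hi=8
4<14: swap(0,0), lo=1 mid=1 ⇒ [4, 7, 14, 19, 9, 8, 18, 10, 15]
7<14: swap(1,1), lo=2 mid=2 ⇒ [4, 7, 14, 19, 9, 8, 18, 10, 15]
14=14: mid=3
19>14: swap(3,8), hi=7 ⇒ [4, 7, 14, 15, 9, 8, 18, 10, 19]
15>14: swap(3,7), hi=6 ⇒ [4, 7, 14, 10, 9, 8, 18, 15, 19]
10<14: swap(2,3), lo=3 mid=4 ⇒ [4, 7, 10, 14, 9, 8, 18, 15, 19]
9<14: swap(3,4), lo=4 mid=5 ⇒ [4, 7, 10, 9, 14, 8, 18, 15, 19]
8<14: swap(4,5), lo=5 mid=6 ⇒ [4, 7, 10, 9, 8, 14, 18, 15, 19]
18>14: swap(6,6), hi=5 ⇒ [4, 7, 10, 9, 8, 14, 18, 15, 19]
done. lo=5 hi=5; a=[4, 7, 10, 9, 8, 14, 18, 15, 19]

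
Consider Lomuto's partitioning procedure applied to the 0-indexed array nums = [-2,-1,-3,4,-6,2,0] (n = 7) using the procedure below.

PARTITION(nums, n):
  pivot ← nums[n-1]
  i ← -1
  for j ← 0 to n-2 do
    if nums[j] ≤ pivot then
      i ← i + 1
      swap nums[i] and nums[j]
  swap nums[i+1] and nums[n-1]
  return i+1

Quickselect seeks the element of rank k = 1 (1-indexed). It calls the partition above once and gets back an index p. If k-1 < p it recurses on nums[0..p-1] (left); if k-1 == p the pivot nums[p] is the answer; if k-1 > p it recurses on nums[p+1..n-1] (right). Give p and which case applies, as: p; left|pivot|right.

4; left

pivot=0, i=-1
j=0: -2≤0, i=0, swap(0,0) ⇒ [-2,-1,-3,4,-6,2,0]
j=1: -1≤0, i=1, swap(1,1) ⇒ [-2,-1,-3,4,-6,2,0]
j=2: -3≤0, i=2, swap(2,2) ⇒ [-2,-1,-3,4,-6,2,0]
j=3: 4>0, skip
j=4: -6≤0, i=3, swap(3,4) ⇒ [-2,-1,-3,-6,4,2,0]
j=5: 2>0, skip
swap(4,6) ⇒ [-2,-1,-3,-6,0,2,4]; return 4
p = 4; k-1 = 0 < 4 ⇒ left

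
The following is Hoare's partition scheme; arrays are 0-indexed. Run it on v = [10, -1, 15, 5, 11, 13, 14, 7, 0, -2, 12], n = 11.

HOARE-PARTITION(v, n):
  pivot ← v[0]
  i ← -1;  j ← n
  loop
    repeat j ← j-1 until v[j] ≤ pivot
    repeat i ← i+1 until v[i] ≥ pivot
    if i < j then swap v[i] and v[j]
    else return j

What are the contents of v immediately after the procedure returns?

pivot=10
j stops at 9 (-2), i stops at 0 (10); swap ⇒ [-2, -1, 15, 5, 11, 13, 14, 7, 0, 10, 12]
j stops at 8 (0), i stops at 2 (15); swap ⇒ [-2, -1, 0, 5, 11, 13, 14, 7, 15, 10, 12]
j stops at 7 (7), i stops at 4 (11); swap ⇒ [-2, -1, 0, 5, 7, 13, 14, 11, 15, 10, 12]
j stops at 4, i stops at 5; i≥j ⇒ return 4. v=[-2, -1, 0, 5, 7, 13, 14, 11, 15, 10, 12]

[-2, -1, 0, 5, 7, 13, 14, 11, 15, 10, 12]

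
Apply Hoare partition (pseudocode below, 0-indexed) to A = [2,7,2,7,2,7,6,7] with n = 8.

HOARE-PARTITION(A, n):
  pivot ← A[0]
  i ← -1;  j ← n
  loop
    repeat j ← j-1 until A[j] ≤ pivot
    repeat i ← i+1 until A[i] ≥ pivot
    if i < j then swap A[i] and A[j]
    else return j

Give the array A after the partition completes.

pivot=2
j stops at 4 (2), i stops at 0 (2); swap ⇒ [2,7,2,7,2,7,6,7]
j stops at 2 (2), i stops at 1 (7); swap ⇒ [2,2,7,7,2,7,6,7]
j stops at 1, i stops at 2; i≥j ⇒ return 1. A=[2,2,7,7,2,7,6,7]

[2,2,7,7,2,7,6,7]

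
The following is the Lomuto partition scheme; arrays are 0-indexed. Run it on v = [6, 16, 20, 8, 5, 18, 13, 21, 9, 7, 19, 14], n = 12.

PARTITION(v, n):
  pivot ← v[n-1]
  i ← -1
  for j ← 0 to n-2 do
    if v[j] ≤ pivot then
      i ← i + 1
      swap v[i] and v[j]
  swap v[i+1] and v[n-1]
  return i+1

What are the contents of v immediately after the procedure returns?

pivot=14, i=-1
j=0: 6≤14, i=0, swap(0,0) ⇒ [6, 16, 20, 8, 5, 18, 13, 21, 9, 7, 19, 14]
j=1: 16>14, skip
j=2: 20>14, skip
j=3: 8≤14, i=1, swap(1,3) ⇒ [6, 8, 20, 16, 5, 18, 13, 21, 9, 7, 19, 14]
j=4: 5≤14, i=2, swap(2,4) ⇒ [6, 8, 5, 16, 20, 18, 13, 21, 9, 7, 19, 14]
j=5: 18>14, skip
j=6: 13≤14, i=3, swap(3,6) ⇒ [6, 8, 5, 13, 20, 18, 16, 21, 9, 7, 19, 14]
j=7: 21>14, skip
j=8: 9≤14, i=4, swap(4,8) ⇒ [6, 8, 5, 13, 9, 18, 16, 21, 20, 7, 19, 14]
j=9: 7≤14, i=5, swap(5,9) ⇒ [6, 8, 5, 13, 9, 7, 16, 21, 20, 18, 19, 14]
j=10: 19>14, skip
swap(6,11) ⇒ [6, 8, 5, 13, 9, 7, 14, 21, 20, 18, 19, 16]; return 6

[6, 8, 5, 13, 9, 7, 14, 21, 20, 18, 19, 16]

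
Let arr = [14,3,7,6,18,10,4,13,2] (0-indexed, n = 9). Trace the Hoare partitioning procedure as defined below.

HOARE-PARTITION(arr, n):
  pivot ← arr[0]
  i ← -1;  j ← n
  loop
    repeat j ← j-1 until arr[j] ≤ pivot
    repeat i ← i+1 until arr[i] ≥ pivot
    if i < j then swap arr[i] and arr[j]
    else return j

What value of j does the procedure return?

pivot=14
j stops at 8 (2), i stops at 0 (14); swap ⇒ [2,3,7,6,18,10,4,13,14]
j stops at 7 (13), i stops at 4 (18); swap ⇒ [2,3,7,6,13,10,4,18,14]
j stops at 6, i stops at 7; i≥j ⇒ return 6. arr=[2,3,7,6,13,10,4,18,14]

6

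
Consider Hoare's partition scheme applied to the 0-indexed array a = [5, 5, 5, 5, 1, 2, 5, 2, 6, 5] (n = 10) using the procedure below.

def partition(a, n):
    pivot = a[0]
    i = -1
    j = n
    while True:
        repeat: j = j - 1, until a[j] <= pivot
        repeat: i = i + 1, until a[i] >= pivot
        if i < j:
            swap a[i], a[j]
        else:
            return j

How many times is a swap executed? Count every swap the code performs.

pivot=5
j stops at 9 (5), i stops at 0 (5); swap ⇒ [5, 5, 5, 5, 1, 2, 5, 2, 6, 5]
j stops at 7 (2), i stops at 1 (5); swap ⇒ [5, 2, 5, 5, 1, 2, 5, 5, 6, 5]
j stops at 6 (5), i stops at 2 (5); swap ⇒ [5, 2, 5, 5, 1, 2, 5, 5, 6, 5]
j stops at 5 (2), i stops at 3 (5); swap ⇒ [5, 2, 5, 2, 1, 5, 5, 5, 6, 5]
j stops at 4, i stops at 5; i≥j ⇒ return 4. a=[5, 2, 5, 2, 1, 5, 5, 5, 6, 5]

4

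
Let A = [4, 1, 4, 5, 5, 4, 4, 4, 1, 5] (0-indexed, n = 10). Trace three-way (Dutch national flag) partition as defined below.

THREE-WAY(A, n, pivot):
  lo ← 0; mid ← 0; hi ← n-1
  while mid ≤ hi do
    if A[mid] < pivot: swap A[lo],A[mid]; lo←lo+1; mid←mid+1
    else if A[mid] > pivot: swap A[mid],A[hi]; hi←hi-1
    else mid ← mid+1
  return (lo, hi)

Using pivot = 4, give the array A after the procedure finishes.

[1, 1, 4, 4, 4, 4, 4, 5, 5, 5]

lo=0 mid=0 hi=9
4=4: mid=1
1<4: swap(0,1), lo=1 mid=2 ⇒ [1, 4, 4, 5, 5, 4, 4, 4, 1, 5]
4=4: mid=3
5>4: swap(3,9), hi=8 ⇒ [1, 4, 4, 5, 5, 4, 4, 4, 1, 5]
5>4: swap(3,8), hi=7 ⇒ [1, 4, 4, 1, 5, 4, 4, 4, 5, 5]
1<4: swap(1,3), lo=2 mid=4 ⇒ [1, 1, 4, 4, 5, 4, 4, 4, 5, 5]
5>4: swap(4,7), hi=6 ⇒ [1, 1, 4, 4, 4, 4, 4, 5, 5, 5]
4=4: mid=5
4=4: mid=6
4=4: mid=7
done. lo=2 hi=6; A=[1, 1, 4, 4, 4, 4, 4, 5, 5, 5]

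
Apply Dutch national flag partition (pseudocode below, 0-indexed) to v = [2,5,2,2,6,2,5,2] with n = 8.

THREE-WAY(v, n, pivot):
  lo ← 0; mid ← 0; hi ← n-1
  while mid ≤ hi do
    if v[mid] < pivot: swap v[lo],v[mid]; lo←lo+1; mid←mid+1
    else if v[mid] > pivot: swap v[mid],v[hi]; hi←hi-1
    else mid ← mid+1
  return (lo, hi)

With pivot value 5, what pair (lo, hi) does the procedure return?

lo=0 mid=0 hi=7
2<5: swap(0,0), lo=1 mid=1 ⇒ [2,5,2,2,6,2,5,2]
5=5: mid=2
2<5: swap(1,2), lo=2 mid=3 ⇒ [2,2,5,2,6,2,5,2]
2<5: swap(2,3), lo=3 mid=4 ⇒ [2,2,2,5,6,2,5,2]
6>5: swap(4,7), hi=6 ⇒ [2,2,2,5,2,2,5,6]
2<5: swap(3,4), lo=4 mid=5 ⇒ [2,2,2,2,5,2,5,6]
2<5: swap(4,5), lo=5 mid=6 ⇒ [2,2,2,2,2,5,5,6]
5=5: mid=7
done. lo=5 hi=6; v=[2,2,2,2,2,5,5,6]

(5, 6)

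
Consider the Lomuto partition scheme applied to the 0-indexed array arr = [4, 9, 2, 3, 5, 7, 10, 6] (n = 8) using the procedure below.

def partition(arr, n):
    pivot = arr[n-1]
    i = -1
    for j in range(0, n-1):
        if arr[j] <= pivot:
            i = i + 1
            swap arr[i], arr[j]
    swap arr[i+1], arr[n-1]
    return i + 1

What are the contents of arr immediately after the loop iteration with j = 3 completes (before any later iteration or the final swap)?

[4, 2, 3, 9, 5, 7, 10, 6]

pivot = arr[7] = 6; i = -1
j=0: arr[0]=4 ≤ 6 → i=0, swap arr[0],arr[0] (no change) → [4, 9, 2, 3, 5, 7, 10, 6]
j=1: arr[1]=9 > 6 → no swap
j=2: arr[2]=2 ≤ 6 → i=1, swap arr[1],arr[2] → [4, 2, 9, 3, 5, 7, 10, 6]
j=3: arr[3]=3 ≤ 6 → i=2, swap arr[2],arr[3] → [4, 2, 3, 9, 5, 7, 10, 6]
(after j=3) arr = [4, 2, 3, 9, 5, 7, 10, 6]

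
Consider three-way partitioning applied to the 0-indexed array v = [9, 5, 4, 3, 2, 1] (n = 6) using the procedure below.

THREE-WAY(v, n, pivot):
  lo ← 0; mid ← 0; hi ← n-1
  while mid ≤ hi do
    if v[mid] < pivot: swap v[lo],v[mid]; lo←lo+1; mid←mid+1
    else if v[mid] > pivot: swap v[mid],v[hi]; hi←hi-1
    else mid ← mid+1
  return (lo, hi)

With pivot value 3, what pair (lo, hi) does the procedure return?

lo=0 mid=0 hi=5
9>3: swap(0,5), hi=4 ⇒ [1, 5, 4, 3, 2, 9]
1<3: swap(0,0), lo=1 mid=1 ⇒ [1, 5, 4, 3, 2, 9]
5>3: swap(1,4), hi=3 ⇒ [1, 2, 4, 3, 5, 9]
2<3: swap(1,1), lo=2 mid=2 ⇒ [1, 2, 4, 3, 5, 9]
4>3: swap(2,3), hi=2 ⇒ [1, 2, 3, 4, 5, 9]
3=3: mid=3
done. lo=2 hi=2; v=[1, 2, 3, 4, 5, 9]

(2, 2)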